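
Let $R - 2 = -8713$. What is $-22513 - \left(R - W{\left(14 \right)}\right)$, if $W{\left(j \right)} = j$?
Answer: $-13788$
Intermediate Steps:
$R = -8711$ ($R = 2 - 8713 = -8711$)
$-22513 - \left(R - W{\left(14 \right)}\right) = -22513 + \left(14 - -8711\right) = -22513 + \left(14 + 8711\right) = -22513 + 8725 = -13788$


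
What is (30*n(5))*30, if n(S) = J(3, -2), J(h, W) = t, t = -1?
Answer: -900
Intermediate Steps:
J(h, W) = -1
n(S) = -1
(30*n(5))*30 = (30*(-1))*30 = -30*30 = -900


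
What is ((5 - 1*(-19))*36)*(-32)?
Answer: -27648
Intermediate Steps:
((5 - 1*(-19))*36)*(-32) = ((5 + 19)*36)*(-32) = (24*36)*(-32) = 864*(-32) = -27648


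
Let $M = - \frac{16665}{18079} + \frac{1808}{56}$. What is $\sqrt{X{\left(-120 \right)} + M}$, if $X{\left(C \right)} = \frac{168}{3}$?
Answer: $\frac{3 \sqrt{15240239}}{1253} \approx 9.3469$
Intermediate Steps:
$X{\left(C \right)} = 56$ ($X{\left(C \right)} = 168 \cdot \frac{1}{3} = 56$)
$M = \frac{39299}{1253}$ ($M = \left(-16665\right) \frac{1}{18079} + 1808 \cdot \frac{1}{56} = - \frac{165}{179} + \frac{226}{7} = \frac{39299}{1253} \approx 31.364$)
$\sqrt{X{\left(-120 \right)} + M} = \sqrt{56 + \frac{39299}{1253}} = \sqrt{\frac{109467}{1253}} = \frac{3 \sqrt{15240239}}{1253}$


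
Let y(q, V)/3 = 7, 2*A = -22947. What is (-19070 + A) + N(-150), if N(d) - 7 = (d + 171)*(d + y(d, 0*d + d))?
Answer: -66491/2 ≈ -33246.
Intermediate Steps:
A = -22947/2 (A = (1/2)*(-22947) = -22947/2 ≈ -11474.)
y(q, V) = 21 (y(q, V) = 3*7 = 21)
N(d) = 7 + (21 + d)*(171 + d) (N(d) = 7 + (d + 171)*(d + 21) = 7 + (171 + d)*(21 + d) = 7 + (21 + d)*(171 + d))
(-19070 + A) + N(-150) = (-19070 - 22947/2) + (3598 + (-150)**2 + 192*(-150)) = -61087/2 + (3598 + 22500 - 28800) = -61087/2 - 2702 = -66491/2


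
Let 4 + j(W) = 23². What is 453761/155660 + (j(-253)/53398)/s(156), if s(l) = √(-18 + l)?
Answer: 453761/155660 + 175*√138/2456308 ≈ 2.9159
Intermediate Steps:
j(W) = 525 (j(W) = -4 + 23² = -4 + 529 = 525)
453761/155660 + (j(-253)/53398)/s(156) = 453761/155660 + (525/53398)/(√(-18 + 156)) = 453761*(1/155660) + (525*(1/53398))/(√138) = 453761/155660 + 525*(√138/138)/53398 = 453761/155660 + 175*√138/2456308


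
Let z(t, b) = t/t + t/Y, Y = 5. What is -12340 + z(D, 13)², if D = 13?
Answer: -308176/25 ≈ -12327.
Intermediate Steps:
z(t, b) = 1 + t/5 (z(t, b) = t/t + t/5 = 1 + t*(⅕) = 1 + t/5)
-12340 + z(D, 13)² = -12340 + (1 + (⅕)*13)² = -12340 + (1 + 13/5)² = -12340 + (18/5)² = -12340 + 324/25 = -308176/25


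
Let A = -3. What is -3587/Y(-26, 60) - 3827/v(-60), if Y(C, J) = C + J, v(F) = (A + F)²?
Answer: -845113/7938 ≈ -106.46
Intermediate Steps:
v(F) = (-3 + F)²
-3587/Y(-26, 60) - 3827/v(-60) = -3587/(-26 + 60) - 3827/(-3 - 60)² = -3587/34 - 3827/((-63)²) = -3587*1/34 - 3827/3969 = -211/2 - 3827*1/3969 = -211/2 - 3827/3969 = -845113/7938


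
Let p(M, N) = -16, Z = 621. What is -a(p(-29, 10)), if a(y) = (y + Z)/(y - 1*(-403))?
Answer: -605/387 ≈ -1.5633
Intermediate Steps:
a(y) = (621 + y)/(403 + y) (a(y) = (y + 621)/(y - 1*(-403)) = (621 + y)/(y + 403) = (621 + y)/(403 + y))
-a(p(-29, 10)) = -(621 - 16)/(403 - 16) = -605/387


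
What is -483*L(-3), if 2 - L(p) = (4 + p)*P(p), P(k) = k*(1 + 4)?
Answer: -8211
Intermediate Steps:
P(k) = 5*k (P(k) = k*5 = 5*k)
L(p) = 2 - 5*p*(4 + p) (L(p) = 2 - (4 + p)*5*p = 2 - 5*p*(4 + p))
-483*L(-3) = -483*(2 - 20*(-3) - 5*(-3)²) = -483*(2 + 60 - 5*9) = -483*(2 + 60 - 45) = -483*17 = -8211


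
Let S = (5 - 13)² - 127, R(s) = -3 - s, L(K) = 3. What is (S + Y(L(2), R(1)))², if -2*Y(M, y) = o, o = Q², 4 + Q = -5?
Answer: 42849/4 ≈ 10712.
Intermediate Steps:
Q = -9 (Q = -4 - 5 = -9)
o = 81 (o = (-9)² = 81)
Y(M, y) = -81/2 (Y(M, y) = -½*81 = -81/2)
S = -63 (S = (-8)² - 127 = 64 - 127 = -63)
(S + Y(L(2), R(1)))² = (-63 - 81/2)² = (-207/2)² = 42849/4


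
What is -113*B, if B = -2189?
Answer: 247357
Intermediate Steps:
-113*B = -113*(-2189) = 247357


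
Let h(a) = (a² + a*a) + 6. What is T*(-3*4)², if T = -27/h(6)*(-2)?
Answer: 1296/13 ≈ 99.692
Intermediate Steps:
h(a) = 6 + 2*a² (h(a) = (a² + a²) + 6 = 2*a² + 6 = 6 + 2*a²)
T = 9/13 (T = -27/(6 + 2*6²)*(-2) = -27/(6 + 2*36)*(-2) = -27/(6 + 72)*(-2) = -27/78*(-2) = -27*1/78*(-2) = -9/26*(-2) = 9/13 ≈ 0.69231)
T*(-3*4)² = 9*(-3*4)²/13 = (9/13)*(-12)² = (9/13)*144 = 1296/13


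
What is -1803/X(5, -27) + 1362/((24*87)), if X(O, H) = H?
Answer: 70397/1044 ≈ 67.430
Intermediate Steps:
-1803/X(5, -27) + 1362/((24*87)) = -1803/(-27) + 1362/((24*87)) = -1803*(-1/27) + 1362/2088 = 601/9 + 1362*(1/2088) = 601/9 + 227/348 = 70397/1044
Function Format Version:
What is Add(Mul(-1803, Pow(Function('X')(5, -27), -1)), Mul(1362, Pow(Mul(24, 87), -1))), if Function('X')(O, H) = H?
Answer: Rational(70397, 1044) ≈ 67.430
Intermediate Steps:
Add(Mul(-1803, Pow(Function('X')(5, -27), -1)), Mul(1362, Pow(Mul(24, 87), -1))) = Add(Mul(-1803, Pow(-27, -1)), Mul(1362, Pow(Mul(24, 87), -1))) = Add(Mul(-1803, Rational(-1, 27)), Mul(1362, Pow(2088, -1))) = Add(Rational(601, 9), Mul(1362, Rational(1, 2088))) = Add(Rational(601, 9), Rational(227, 348)) = Rational(70397, 1044)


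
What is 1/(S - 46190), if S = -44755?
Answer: -1/90945 ≈ -1.0996e-5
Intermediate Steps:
1/(S - 46190) = 1/(-44755 - 46190) = 1/(-90945) = -1/90945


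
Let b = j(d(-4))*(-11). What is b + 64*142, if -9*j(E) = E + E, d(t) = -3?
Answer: 27242/3 ≈ 9080.7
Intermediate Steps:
j(E) = -2*E/9 (j(E) = -(E + E)/9 = -2*E/9)
b = -22/3 (b = -2/9*(-3)*(-11) = (⅔)*(-11) = -22/3 ≈ -7.3333)
b + 64*142 = -22/3 + 64*142 = -22/3 + 9088 = 27242/3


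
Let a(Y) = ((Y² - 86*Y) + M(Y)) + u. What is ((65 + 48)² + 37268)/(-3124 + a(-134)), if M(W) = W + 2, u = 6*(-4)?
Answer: 50037/26200 ≈ 1.9098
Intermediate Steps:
u = -24
M(W) = 2 + W
a(Y) = -22 + Y² - 85*Y (a(Y) = ((Y² - 86*Y) + (2 + Y)) - 24 = (2 + Y² - 85*Y) - 24 = -22 + Y² - 85*Y)
((65 + 48)² + 37268)/(-3124 + a(-134)) = ((65 + 48)² + 37268)/(-3124 + (-22 + (-134)² - 85*(-134))) = (113² + 37268)/(-3124 + (-22 + 17956 + 11390)) = (12769 + 37268)/(-3124 + 29324) = 50037/26200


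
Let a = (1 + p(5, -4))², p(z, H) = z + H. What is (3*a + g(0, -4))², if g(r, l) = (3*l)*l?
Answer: 3600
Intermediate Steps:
g(r, l) = 3*l²
p(z, H) = H + z
a = 4 (a = (1 + (-4 + 5))² = (1 + 1)² = 2² = 4)
(3*a + g(0, -4))² = (3*4 + 3*(-4)²)² = (12 + 3*16)² = (12 + 48)² = 60² = 3600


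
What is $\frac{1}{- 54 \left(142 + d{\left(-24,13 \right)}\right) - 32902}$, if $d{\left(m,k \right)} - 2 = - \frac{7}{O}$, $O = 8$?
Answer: $- \frac{4}{162523} \approx -2.4612 \cdot 10^{-5}$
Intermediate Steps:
$d{\left(m,k \right)} = \frac{9}{8}$ ($d{\left(m,k \right)} = 2 - \frac{7}{8} = \frac{9}{8}$)
$\frac{1}{- 54 \left(142 + d{\left(-24,13 \right)}\right) - 32902} = \frac{1}{- 54 \left(142 + \frac{9}{8}\right) - 32902} = \frac{1}{\left(-54\right) \frac{1145}{8} - 32902} = \frac{1}{- \frac{30915}{4} - 32902} = \frac{1}{- \frac{162523}{4}} = - \frac{4}{162523}$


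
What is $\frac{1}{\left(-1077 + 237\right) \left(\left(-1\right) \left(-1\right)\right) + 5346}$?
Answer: $\frac{1}{4506} \approx 0.00022193$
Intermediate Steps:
$\frac{1}{\left(-1077 + 237\right) \left(\left(-1\right) \left(-1\right)\right) + 5346} = \frac{1}{\left(-840\right) 1 + 5346} = \frac{1}{-840 + 5346} = \frac{1}{4506}$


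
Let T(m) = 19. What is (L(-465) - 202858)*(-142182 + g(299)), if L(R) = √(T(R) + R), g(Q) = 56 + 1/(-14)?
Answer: 201819874185/7 - 1989765*I*√446/14 ≈ 2.8831e+10 - 3.0015e+6*I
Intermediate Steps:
g(Q) = 783/14 (g(Q) = 56 - 1/14 = 783/14)
L(R) = √(19 + R)
(L(-465) - 202858)*(-142182 + g(299)) = (√(19 - 465) - 202858)*(-142182 + 783/14) = (√(-446) - 202858)*(-1989765/14) = (I*√446 - 202858)*(-1989765/14) = (-202858 + I*√446)*(-1989765/14) = 201819874185/7 - 1989765*I*√446/14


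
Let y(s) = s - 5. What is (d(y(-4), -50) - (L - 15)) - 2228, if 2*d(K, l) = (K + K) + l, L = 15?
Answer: -2262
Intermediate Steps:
y(s) = -5 + s
d(K, l) = K + l/2 (d(K, l) = ((K + K) + l)/2 = (2*K + l)/2 = (l + 2*K)/2 = K + l/2)
(d(y(-4), -50) - (L - 15)) - 2228 = (((-5 - 4) + (1/2)*(-50)) - (15 - 15)) - 2228 = ((-9 - 25) - 1*0) - 2228 = (-34 + 0) - 2228 = -34 - 2228 = -2262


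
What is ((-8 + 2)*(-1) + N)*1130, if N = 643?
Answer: 733370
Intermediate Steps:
((-8 + 2)*(-1) + N)*1130 = ((-8 + 2)*(-1) + 643)*1130 = (-6*(-1) + 643)*1130 = (6 + 643)*1130 = 649*1130 = 733370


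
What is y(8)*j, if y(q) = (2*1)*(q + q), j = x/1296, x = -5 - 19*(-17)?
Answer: 212/27 ≈ 7.8519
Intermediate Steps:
x = 318 (x = -5 + 323 = 318)
j = 53/216 (j = 318/1296 = 318*(1/1296) = 53/216 ≈ 0.24537)
y(q) = 4*q (y(q) = 2*(2*q) = 4*q)
y(8)*j = (4*8)*(53/216) = 32*(53/216) = 212/27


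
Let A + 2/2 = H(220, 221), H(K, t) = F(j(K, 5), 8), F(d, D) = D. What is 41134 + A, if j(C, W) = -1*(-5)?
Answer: 41141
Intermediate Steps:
j(C, W) = 5
H(K, t) = 8
A = 7 (A = -1 + 8 = 7)
41134 + A = 41134 + 7 = 41141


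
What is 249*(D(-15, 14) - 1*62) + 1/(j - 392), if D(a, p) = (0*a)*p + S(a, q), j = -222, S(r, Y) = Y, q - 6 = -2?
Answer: -8867389/614 ≈ -14442.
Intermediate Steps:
q = 4 (q = 6 - 2 = 4)
D(a, p) = 4 (D(a, p) = (0*a)*p + 4 = 0*p + 4 = 0 + 4 = 4)
249*(D(-15, 14) - 1*62) + 1/(j - 392) = 249*(4 - 1*62) + 1/(-222 - 392) = 249*(4 - 62) + 1/(-614) = 249*(-58) - 1/614 = -14442 - 1/614 = -8867389/614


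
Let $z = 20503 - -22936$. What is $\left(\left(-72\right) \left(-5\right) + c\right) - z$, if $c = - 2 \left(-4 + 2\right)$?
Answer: $-43075$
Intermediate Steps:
$z = 43439$ ($z = 20503 + 22936 = 43439$)
$c = 4$ ($c = \left(-2\right) \left(-2\right) = 4$)
$\left(\left(-72\right) \left(-5\right) + c\right) - z = \left(\left(-72\right) \left(-5\right) + 4\right) - 43439 = \left(360 + 4\right) - 43439 = 364 - 43439 = -43075$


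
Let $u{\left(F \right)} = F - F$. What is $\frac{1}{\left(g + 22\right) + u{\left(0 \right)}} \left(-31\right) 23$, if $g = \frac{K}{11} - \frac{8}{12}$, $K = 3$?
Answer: $-33$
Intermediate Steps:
$u{\left(F \right)} = 0$
$g = - \frac{13}{33}$ ($g = \frac{3}{11} - \frac{8}{12} = 3 \cdot \frac{1}{11} - \frac{2}{3} = \frac{3}{11} - \frac{2}{3} = - \frac{13}{33} \approx -0.39394$)
$\frac{1}{\left(g + 22\right) + u{\left(0 \right)}} \left(-31\right) 23 = \frac{1}{\left(- \frac{13}{33} + 22\right) + 0} \left(-31\right) 23 = \frac{1}{\frac{713}{33} + 0} \left(-31\right) 23 = \frac{1}{\frac{713}{33}} \left(-31\right) 23 = \frac{33}{713} \left(-31\right) 23 = \left(- \frac{33}{23}\right) 23 = -33$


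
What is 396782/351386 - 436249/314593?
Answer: -14233475694/55271787949 ≈ -0.25752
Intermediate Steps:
396782/351386 - 436249/314593 = 396782*(1/351386) - 436249*1/314593 = 198391/175693 - 436249/314593 = -14233475694/55271787949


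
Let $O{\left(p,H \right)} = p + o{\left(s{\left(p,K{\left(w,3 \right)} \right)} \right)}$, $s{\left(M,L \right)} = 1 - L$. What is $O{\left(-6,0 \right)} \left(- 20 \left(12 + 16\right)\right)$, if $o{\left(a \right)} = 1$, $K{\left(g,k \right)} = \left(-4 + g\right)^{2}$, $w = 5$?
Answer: $2800$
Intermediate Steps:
$O{\left(p,H \right)} = 1 + p$ ($O{\left(p,H \right)} = p + 1 = 1 + p$)
$O{\left(-6,0 \right)} \left(- 20 \left(12 + 16\right)\right) = \left(1 - 6\right) \left(- 20 \left(12 + 16\right)\right) = - 5 \left(\left(-20\right) 28\right) = \left(-5\right) \left(-560\right) = 2800$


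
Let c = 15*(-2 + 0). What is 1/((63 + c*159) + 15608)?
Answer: 1/10901 ≈ 9.1735e-5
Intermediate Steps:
c = -30 (c = 15*(-2) = -30)
1/((63 + c*159) + 15608) = 1/((63 - 30*159) + 15608) = 1/((63 - 4770) + 15608) = 1/(-4707 + 15608) = 1/10901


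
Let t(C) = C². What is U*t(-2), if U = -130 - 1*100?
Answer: -920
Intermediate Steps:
U = -230 (U = -130 - 100 = -230)
U*t(-2) = -230*(-2)² = -230*4 = -920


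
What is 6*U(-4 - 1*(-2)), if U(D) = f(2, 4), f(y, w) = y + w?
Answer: 36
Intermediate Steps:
f(y, w) = w + y
U(D) = 6 (U(D) = 4 + 2 = 6)
6*U(-4 - 1*(-2)) = 6*6 = 36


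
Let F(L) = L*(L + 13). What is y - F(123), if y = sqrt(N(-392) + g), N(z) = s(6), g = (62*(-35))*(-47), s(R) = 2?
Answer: -16728 + 2*sqrt(25498) ≈ -16409.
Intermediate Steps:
g = 101990 (g = -2170*(-47) = 101990)
N(z) = 2
F(L) = L*(13 + L)
y = 2*sqrt(25498) (y = sqrt(2 + 101990) = sqrt(101992) = 2*sqrt(25498) ≈ 319.36)
y - F(123) = 2*sqrt(25498) - 123*(13 + 123) = 2*sqrt(25498) - 123*136 = 2*sqrt(25498) - 1*16728 = 2*sqrt(25498) - 16728 = -16728 + 2*sqrt(25498)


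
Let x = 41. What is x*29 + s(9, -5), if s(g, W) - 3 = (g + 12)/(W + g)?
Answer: 4789/4 ≈ 1197.3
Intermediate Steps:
s(g, W) = 3 + (12 + g)/(W + g) (s(g, W) = 3 + (g + 12)/(W + g) = 3 + (12 + g)/(W + g))
x*29 + s(9, -5) = 41*29 + (12 + 3*(-5) + 4*9)/(-5 + 9) = 1189 + (12 - 15 + 36)/4 = 1189 + (1/4)*33 = 1189 + 33/4 = 4789/4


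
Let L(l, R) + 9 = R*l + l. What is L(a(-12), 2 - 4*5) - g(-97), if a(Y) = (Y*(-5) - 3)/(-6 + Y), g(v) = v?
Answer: 851/6 ≈ 141.83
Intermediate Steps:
a(Y) = (-3 - 5*Y)/(-6 + Y) (a(Y) = (-5*Y - 3)/(-6 + Y) = (-3 - 5*Y)/(-6 + Y))
L(l, R) = -9 + l + R*l (L(l, R) = -9 + (R*l + l) = -9 + (l + R*l) = -9 + l + R*l)
L(a(-12), 2 - 4*5) - g(-97) = (-9 + (-3 - 5*(-12))/(-6 - 12) + (2 - 4*5)*((-3 - 5*(-12))/(-6 - 12))) - 1*(-97) = (-9 + (-3 + 60)/(-18) + (2 - 20)*((-3 + 60)/(-18))) + 97 = (-9 - 1/18*57 - (-1)*57) + 97 = (-9 - 19/6 - 18*(-19/6)) + 97 = (-9 - 19/6 + 57) + 97 = 269/6 + 97 = 851/6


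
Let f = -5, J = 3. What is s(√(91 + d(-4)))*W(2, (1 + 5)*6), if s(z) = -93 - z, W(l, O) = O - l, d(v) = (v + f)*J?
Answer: -3434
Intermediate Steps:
d(v) = -15 + 3*v (d(v) = (v - 5)*3 = (-5 + v)*3 = -15 + 3*v)
s(√(91 + d(-4)))*W(2, (1 + 5)*6) = (-93 - √(91 + (-15 + 3*(-4))))*((1 + 5)*6 - 1*2) = (-93 - √(91 + (-15 - 12)))*(6*6 - 2) = (-93 - √(91 - 27))*(36 - 2) = (-93 - √64)*34 = (-93 - 1*8)*34 = (-93 - 8)*34 = -101*34 = -3434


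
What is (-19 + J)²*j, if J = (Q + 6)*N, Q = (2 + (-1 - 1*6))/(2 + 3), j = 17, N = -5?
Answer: 32912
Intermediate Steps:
Q = -1 (Q = (2 + (-1 - 6))/5 = (2 - 7)*(⅕) = -5*⅕ = -1)
J = -25 (J = (-1 + 6)*(-5) = 5*(-5) = -25)
(-19 + J)²*j = (-19 - 25)²*17 = (-44)²*17 = 1936*17 = 32912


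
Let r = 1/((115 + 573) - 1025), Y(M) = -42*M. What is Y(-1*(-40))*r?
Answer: 1680/337 ≈ 4.9852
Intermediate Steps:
r = -1/337 (r = 1/(688 - 1025) = 1/(-337) = -1/337 ≈ -0.0029674)
Y(-1*(-40))*r = -(-42)*(-40)*(-1/337) = -42*40*(-1/337) = -1680*(-1/337) = 1680/337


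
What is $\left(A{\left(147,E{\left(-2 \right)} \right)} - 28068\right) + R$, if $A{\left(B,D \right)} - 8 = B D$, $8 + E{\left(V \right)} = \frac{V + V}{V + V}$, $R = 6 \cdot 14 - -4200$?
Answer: $-24805$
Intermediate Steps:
$R = 4284$ ($R = 84 + 4200 = 4284$)
$E{\left(V \right)} = -7$ ($E{\left(V \right)} = -8 + \frac{V + V}{V + V} = -8 + \frac{2 V}{2 V} = -8 + 2 V \frac{1}{2 V} = -8 + 1 = -7$)
$A{\left(B,D \right)} = 8 + B D$
$\left(A{\left(147,E{\left(-2 \right)} \right)} - 28068\right) + R = \left(\left(8 + 147 \left(-7\right)\right) - 28068\right) + 4284 = \left(\left(8 - 1029\right) - 28068\right) + 4284 = \left(-1021 - 28068\right) + 4284 = -29089 + 4284 = -24805$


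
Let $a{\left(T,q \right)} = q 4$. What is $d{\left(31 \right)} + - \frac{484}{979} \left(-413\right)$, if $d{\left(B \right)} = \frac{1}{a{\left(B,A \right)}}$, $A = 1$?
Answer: $\frac{72777}{356} \approx 204.43$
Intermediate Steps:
$a{\left(T,q \right)} = 4 q$
$d{\left(B \right)} = \frac{1}{4}$ ($d{\left(B \right)} = \frac{1}{4 \cdot 1} = \frac{1}{4}$)
$d{\left(31 \right)} + - \frac{484}{979} \left(-413\right) = \frac{1}{4} + - \frac{484}{979} \left(-413\right) = \frac{1}{4} + \left(-484\right) \frac{1}{979} \left(-413\right) = \frac{1}{4} - - \frac{18172}{89} = \frac{1}{4} + \frac{18172}{89} = \frac{72777}{356}$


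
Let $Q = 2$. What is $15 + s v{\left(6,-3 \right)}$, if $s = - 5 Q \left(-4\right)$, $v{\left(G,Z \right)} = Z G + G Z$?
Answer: $-1425$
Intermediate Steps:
$v{\left(G,Z \right)} = 2 G Z$ ($v{\left(G,Z \right)} = G Z + G Z = 2 G Z$)
$s = 40$ ($s = \left(-5\right) 2 \left(-4\right) = \left(-10\right) \left(-4\right) = 40$)
$15 + s v{\left(6,-3 \right)} = 15 + 40 \cdot 2 \cdot 6 \left(-3\right) = 15 + 40 \left(-36\right) = 15 - 1440 = -1425$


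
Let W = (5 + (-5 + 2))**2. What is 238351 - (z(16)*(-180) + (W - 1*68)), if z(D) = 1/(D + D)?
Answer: 1907365/8 ≈ 2.3842e+5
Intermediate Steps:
z(D) = 1/(2*D)
W = 4 (W = (5 - 3)**2 = 2**2 = 4)
238351 - (z(16)*(-180) + (W - 1*68)) = 238351 - (((1/2)/16)*(-180) + (4 - 1*68)) = 238351 - (((1/2)*(1/16))*(-180) + (4 - 68)) = 238351 - ((1/32)*(-180) - 64) = 238351 - (-45/8 - 64) = 238351 - 1*(-557/8) = 238351 + 557/8 = 1907365/8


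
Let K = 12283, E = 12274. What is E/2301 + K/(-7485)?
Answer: 7067523/1913665 ≈ 3.6932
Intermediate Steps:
E/2301 + K/(-7485) = 12274/2301 + 12283/(-7485) = 12274*(1/2301) + 12283*(-1/7485) = 12274/2301 - 12283/7485 = 7067523/1913665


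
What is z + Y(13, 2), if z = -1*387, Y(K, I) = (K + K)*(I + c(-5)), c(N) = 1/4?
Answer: -657/2 ≈ -328.50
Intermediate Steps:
c(N) = ¼
Y(K, I) = 2*K*(¼ + I) (Y(K, I) = (K + K)*(I + ¼) = (2*K)*(¼ + I) = 2*K*(¼ + I))
z = -387
z + Y(13, 2) = -387 + (½)*13*(1 + 4*2) = -387 + (½)*13*(1 + 8) = -387 + (½)*13*9 = -387 + 117/2 = -657/2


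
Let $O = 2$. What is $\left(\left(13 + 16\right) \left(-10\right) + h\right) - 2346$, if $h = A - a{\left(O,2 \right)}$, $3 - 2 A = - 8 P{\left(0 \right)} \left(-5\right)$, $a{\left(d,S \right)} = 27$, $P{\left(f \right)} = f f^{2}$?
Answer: $- \frac{5323}{2} \approx -2661.5$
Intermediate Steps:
$P{\left(f \right)} = f^{3}$
$A = \frac{3}{2}$ ($A = \frac{3}{2} - \frac{- 8 \cdot 0^{3} \left(-5\right)}{2} = \frac{3}{2} - \frac{\left(-8\right) 0 \left(-5\right)}{2} = \frac{3}{2} - \frac{0 \left(-5\right)}{2} = \frac{3}{2} - 0 = \frac{3}{2} + 0 = \frac{3}{2} \approx 1.5$)
$h = - \frac{51}{2}$ ($h = \frac{3}{2} - 27 = - \frac{51}{2} \approx -25.5$)
$\left(\left(13 + 16\right) \left(-10\right) + h\right) - 2346 = \left(\left(13 + 16\right) \left(-10\right) - \frac{51}{2}\right) - 2346 = \left(29 \left(-10\right) - \frac{51}{2}\right) - 2346 = \left(-290 - \frac{51}{2}\right) - 2346 = - \frac{631}{2} - 2346 = - \frac{5323}{2}$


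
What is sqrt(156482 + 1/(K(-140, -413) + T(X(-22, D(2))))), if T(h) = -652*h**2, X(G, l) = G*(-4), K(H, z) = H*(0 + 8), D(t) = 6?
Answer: sqrt(249438184321911690)/1262552 ≈ 395.58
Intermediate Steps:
K(H, z) = 8*H (K(H, z) = H*8 = 8*H)
X(G, l) = -4*G
sqrt(156482 + 1/(K(-140, -413) + T(X(-22, D(2))))) = sqrt(156482 + 1/(8*(-140) - 652*(-4*(-22))**2)) = sqrt(156482 + 1/(-1120 - 652*88**2)) = sqrt(156482 + 1/(-1120 - 652*7744)) = sqrt(156482 + 1/(-1120 - 5049088)) = sqrt(156482 + 1/(-5050208)) = sqrt(156482 - 1/5050208) = sqrt(790266648255/5050208) = sqrt(249438184321911690)/1262552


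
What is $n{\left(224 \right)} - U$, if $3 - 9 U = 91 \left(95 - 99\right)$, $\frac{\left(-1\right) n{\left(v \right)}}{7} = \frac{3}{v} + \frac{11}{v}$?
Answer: $- \frac{5935}{144} \approx -41.215$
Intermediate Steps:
$n{\left(v \right)} = - \frac{98}{v}$ ($n{\left(v \right)} = - 7 \left(\frac{3}{v} + \frac{11}{v}\right) = - 7 \frac{14}{v} = - \frac{98}{v}$)
$U = \frac{367}{9}$ ($U = \frac{1}{3} - \frac{91 \left(95 - 99\right)}{9} = \frac{1}{3} - \frac{91 \left(-4\right)}{9} = \frac{1}{3} - - \frac{364}{9} = \frac{1}{3} + \frac{364}{9} = \frac{367}{9} \approx 40.778$)
$n{\left(224 \right)} - U = - \frac{98}{224} - \frac{367}{9} = \left(-98\right) \frac{1}{224} - \frac{367}{9} = - \frac{7}{16} - \frac{367}{9} = - \frac{5935}{144}$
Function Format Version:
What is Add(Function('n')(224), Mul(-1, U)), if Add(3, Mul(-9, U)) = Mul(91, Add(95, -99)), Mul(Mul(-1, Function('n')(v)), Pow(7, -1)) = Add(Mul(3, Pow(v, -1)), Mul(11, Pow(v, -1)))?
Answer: Rational(-5935, 144) ≈ -41.215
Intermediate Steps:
Function('n')(v) = Mul(-98, Pow(v, -1)) (Function('n')(v) = Mul(-7, Add(Mul(3, Pow(v, -1)), Mul(11, Pow(v, -1)))) = Mul(-7, Mul(14, Pow(v, -1))) = Mul(-98, Pow(v, -1)))
U = Rational(367, 9) (U = Add(Rational(1, 3), Mul(Rational(-1, 9), Mul(91, Add(95, -99)))) = Add(Rational(1, 3), Mul(Rational(-1, 9), Mul(91, -4))) = Add(Rational(1, 3), Mul(Rational(-1, 9), -364)) = Add(Rational(1, 3), Rational(364, 9)) = Rational(367, 9) ≈ 40.778)
Add(Function('n')(224), Mul(-1, U)) = Add(Mul(-98, Pow(224, -1)), Mul(-1, Rational(367, 9))) = Add(Mul(-98, Rational(1, 224)), Rational(-367, 9)) = Add(Rational(-7, 16), Rational(-367, 9)) = Rational(-5935, 144)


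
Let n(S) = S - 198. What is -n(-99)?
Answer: 297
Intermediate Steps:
n(S) = -198 + S
-n(-99) = -(-198 - 99) = -1*(-297) = 297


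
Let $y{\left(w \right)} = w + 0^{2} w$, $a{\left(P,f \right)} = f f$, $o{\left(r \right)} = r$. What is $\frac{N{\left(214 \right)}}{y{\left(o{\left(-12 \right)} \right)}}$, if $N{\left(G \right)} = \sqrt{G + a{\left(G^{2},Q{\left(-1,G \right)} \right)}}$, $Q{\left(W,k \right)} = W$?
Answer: $- \frac{\sqrt{215}}{12} \approx -1.2219$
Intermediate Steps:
$a{\left(P,f \right)} = f^{2}$
$y{\left(w \right)} = w$ ($y{\left(w \right)} = w + 0 w = w + 0 = w$)
$N{\left(G \right)} = \sqrt{1 + G}$ ($N{\left(G \right)} = \sqrt{G + \left(-1\right)^{2}} = \sqrt{G + 1} = \sqrt{1 + G}$)
$\frac{N{\left(214 \right)}}{y{\left(o{\left(-12 \right)} \right)}} = \frac{\sqrt{1 + 214}}{-12} = \sqrt{215} \left(- \frac{1}{12}\right) = - \frac{\sqrt{215}}{12}$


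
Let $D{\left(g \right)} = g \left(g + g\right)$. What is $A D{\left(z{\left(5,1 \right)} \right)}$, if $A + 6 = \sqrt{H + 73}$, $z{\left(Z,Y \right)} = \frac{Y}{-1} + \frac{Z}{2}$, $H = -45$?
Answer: $-27 + 9 \sqrt{7} \approx -3.1882$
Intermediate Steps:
$z{\left(Z,Y \right)} = \frac{Z}{2} - Y$ ($z{\left(Z,Y \right)} = Y \left(-1\right) + Z \frac{1}{2} = - Y + \frac{Z}{2} = \frac{Z}{2} - Y$)
$D{\left(g \right)} = 2 g^{2}$ ($D{\left(g \right)} = g 2 g = 2 g^{2}$)
$A = -6 + 2 \sqrt{7}$ ($A = -6 + \sqrt{-45 + 73} = -6 + \sqrt{28} = -6 + 2 \sqrt{7} \approx -0.7085$)
$A D{\left(z{\left(5,1 \right)} \right)} = \left(-6 + 2 \sqrt{7}\right) 2 \left(\frac{1}{2} \cdot 5 - 1\right)^{2} = \left(-6 + 2 \sqrt{7}\right) 2 \left(\frac{5}{2} - 1\right)^{2} = \left(-6 + 2 \sqrt{7}\right) 2 \left(\frac{3}{2}\right)^{2} = \left(-6 + 2 \sqrt{7}\right) 2 \cdot \frac{9}{4} = \left(-6 + 2 \sqrt{7}\right) \frac{9}{2} = -27 + 9 \sqrt{7}$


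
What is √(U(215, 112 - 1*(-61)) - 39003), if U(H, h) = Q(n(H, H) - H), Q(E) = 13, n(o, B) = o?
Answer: I*√38990 ≈ 197.46*I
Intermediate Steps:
U(H, h) = 13
√(U(215, 112 - 1*(-61)) - 39003) = √(13 - 39003) = √(-38990) = I*√38990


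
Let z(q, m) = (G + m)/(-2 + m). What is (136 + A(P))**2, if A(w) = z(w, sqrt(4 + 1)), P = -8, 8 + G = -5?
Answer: 13830 - 2530*sqrt(5) ≈ 8172.8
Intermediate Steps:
G = -13 (G = -8 - 5 = -13)
z(q, m) = (-13 + m)/(-2 + m)
A(w) = (-13 + sqrt(5))/(-2 + sqrt(5)) (A(w) = (-13 + sqrt(4 + 1))/(-2 + sqrt(4 + 1)) = (-13 + sqrt(5))/(-2 + sqrt(5)))
(136 + A(P))**2 = (136 + (-21 - 11*sqrt(5)))**2 = (115 - 11*sqrt(5))**2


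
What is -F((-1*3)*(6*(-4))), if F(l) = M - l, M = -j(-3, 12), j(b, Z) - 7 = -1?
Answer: 78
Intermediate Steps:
j(b, Z) = 6 (j(b, Z) = 7 - 1 = 6)
M = -6 (M = -1*6 = -6)
F(l) = -6 - l
-F((-1*3)*(6*(-4))) = -(-6 - (-1*3)*6*(-4)) = -(-6 - (-3)*(-24)) = -(-6 - 1*72) = -(-6 - 72) = -1*(-78) = 78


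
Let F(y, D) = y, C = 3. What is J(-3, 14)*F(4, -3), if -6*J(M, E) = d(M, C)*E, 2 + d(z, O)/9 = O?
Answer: -84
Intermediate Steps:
d(z, O) = -18 + 9*O
J(M, E) = -3*E/2 (J(M, E) = -(-18 + 9*3)*E/6 = -(-18 + 27)*E/6 = -3*E/2)
J(-3, 14)*F(4, -3) = -3/2*14*4 = -21*4 = -84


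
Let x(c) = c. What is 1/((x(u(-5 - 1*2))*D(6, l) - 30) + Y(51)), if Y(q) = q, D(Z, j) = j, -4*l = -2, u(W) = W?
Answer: 2/35 ≈ 0.057143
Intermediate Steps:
l = ½ (l = -¼*(-2) = ½ ≈ 0.50000)
1/((x(u(-5 - 1*2))*D(6, l) - 30) + Y(51)) = 1/(((-5 - 1*2)*(½) - 30) + 51) = 1/(((-5 - 2)*(½) - 30) + 51) = 1/((-7*½ - 30) + 51) = 1/((-7/2 - 30) + 51) = 1/(-67/2 + 51) = 1/(35/2) = 2/35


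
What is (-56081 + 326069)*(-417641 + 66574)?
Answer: -94783877196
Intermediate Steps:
(-56081 + 326069)*(-417641 + 66574) = 269988*(-351067) = -94783877196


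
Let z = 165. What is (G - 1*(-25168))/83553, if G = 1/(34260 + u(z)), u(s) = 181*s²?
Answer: 124883238481/414588732705 ≈ 0.30122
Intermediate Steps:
G = 1/4961985 (G = 1/(34260 + 181*165²) = 1/(34260 + 181*27225) = 1/(34260 + 4927725) = 1/4961985 ≈ 2.0153e-7)
(G - 1*(-25168))/83553 = (1/4961985 - 1*(-25168))/83553 = (1/4961985 + 25168)*(1/83553) = (124883238481/4961985)*(1/83553) = 124883238481/414588732705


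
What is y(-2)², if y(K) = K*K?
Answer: 16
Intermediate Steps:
y(K) = K²
y(-2)² = ((-2)²)² = 4² = 16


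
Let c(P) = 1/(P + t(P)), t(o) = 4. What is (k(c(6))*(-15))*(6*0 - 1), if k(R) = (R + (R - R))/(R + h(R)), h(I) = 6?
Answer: 15/61 ≈ 0.24590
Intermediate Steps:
c(P) = 1/(4 + P) (c(P) = 1/(P + 4) = 1/(4 + P))
k(R) = R/(6 + R) (k(R) = (R + (R - R))/(R + 6) = (R + 0)/(6 + R) = R/(6 + R))
(k(c(6))*(-15))*(6*0 - 1) = ((1/((4 + 6)*(6 + 1/(4 + 6))))*(-15))*(6*0 - 1) = ((1/(10*(6 + 1/10)))*(-15))*(0 - 1) = ((1/(10*(6 + 1/10)))*(-15))*(-1) = ((1/(10*(61/10)))*(-15))*(-1) = (((1/10)*(10/61))*(-15))*(-1) = ((1/61)*(-15))*(-1) = -15/61*(-1) = 15/61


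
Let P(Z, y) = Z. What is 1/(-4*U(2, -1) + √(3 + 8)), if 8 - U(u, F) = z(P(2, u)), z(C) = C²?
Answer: -16/245 - √11/245 ≈ -0.078843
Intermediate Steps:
U(u, F) = 4 (U(u, F) = 8 - 1*2² = 8 - 1*4 = 8 - 4 = 4)
1/(-4*U(2, -1) + √(3 + 8)) = 1/(-4*4 + √(3 + 8)) = 1/(-16 + √11)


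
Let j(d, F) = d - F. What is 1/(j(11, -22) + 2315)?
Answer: 1/2348 ≈ 0.00042589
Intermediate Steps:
1/(j(11, -22) + 2315) = 1/((11 - 1*(-22)) + 2315) = 1/((11 + 22) + 2315) = 1/(33 + 2315) = 1/2348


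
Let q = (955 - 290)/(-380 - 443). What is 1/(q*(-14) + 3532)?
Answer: 823/2916146 ≈ 0.00028222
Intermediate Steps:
q = -665/823 (q = 665/(-823) = 665*(-1/823) = -665/823 ≈ -0.80802)
1/(q*(-14) + 3532) = 1/(-665/823*(-14) + 3532) = 1/(9310/823 + 3532) = 1/(2916146/823) = 823/2916146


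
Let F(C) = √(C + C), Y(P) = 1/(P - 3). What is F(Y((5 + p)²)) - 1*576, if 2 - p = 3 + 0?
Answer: -576 + √26/13 ≈ -575.61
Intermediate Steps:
p = -1 (p = 2 - (3 + 0) = 2 - 1*3 = 2 - 3 = -1)
Y(P) = 1/(-3 + P)
F(C) = √2*√C (F(C) = √(2*C) = √2*√C)
F(Y((5 + p)²)) - 1*576 = √2*√(1/(-3 + (5 - 1)²)) - 1*576 = √2*√(1/(-3 + 4²)) - 576 = √2*√(1/(-3 + 16)) - 576 = √2*√(1/13) - 576 = √2*(√13/13) - 576 = √26/13 - 576 = -576 + √26/13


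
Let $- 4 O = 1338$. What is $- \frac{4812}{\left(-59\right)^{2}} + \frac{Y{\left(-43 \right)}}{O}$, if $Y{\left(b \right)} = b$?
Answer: $- \frac{2919862}{2328789} \approx -1.2538$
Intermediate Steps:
$O = - \frac{669}{2}$ ($O = \left(- \frac{1}{4}\right) 1338 = - \frac{669}{2} \approx -334.5$)
$- \frac{4812}{\left(-59\right)^{2}} + \frac{Y{\left(-43 \right)}}{O} = - \frac{4812}{\left(-59\right)^{2}} - \frac{43}{- \frac{669}{2}} = - \frac{4812}{3481} - - \frac{86}{669} = \left(-4812\right) \frac{1}{3481} + \frac{86}{669} = - \frac{4812}{3481} + \frac{86}{669} = - \frac{2919862}{2328789}$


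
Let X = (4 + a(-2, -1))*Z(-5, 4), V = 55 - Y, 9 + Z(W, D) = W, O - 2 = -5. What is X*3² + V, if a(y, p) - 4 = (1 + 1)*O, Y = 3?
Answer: -200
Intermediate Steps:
O = -3 (O = 2 - 5 = -3)
Z(W, D) = -9 + W
a(y, p) = -2 (a(y, p) = 4 + (1 + 1)*(-3) = 4 + 2*(-3) = 4 - 6 = -2)
V = 52 (V = 55 - 1*3 = 55 - 3 = 52)
X = -28 (X = (4 - 2)*(-9 - 5) = 2*(-14) = -28)
X*3² + V = -28*3² + 52 = -28*9 + 52 = -252 + 52 = -200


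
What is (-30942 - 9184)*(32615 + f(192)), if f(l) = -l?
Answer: -1301005298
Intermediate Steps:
(-30942 - 9184)*(32615 + f(192)) = (-30942 - 9184)*(32615 - 1*192) = -40126*(32615 - 192) = -40126*32423 = -1301005298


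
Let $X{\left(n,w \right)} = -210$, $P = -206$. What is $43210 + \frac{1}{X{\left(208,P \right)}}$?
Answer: $\frac{9074099}{210} \approx 43210.0$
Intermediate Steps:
$43210 + \frac{1}{X{\left(208,P \right)}} = 43210 + \frac{1}{-210} = 43210 - \frac{1}{210} = \frac{9074099}{210}$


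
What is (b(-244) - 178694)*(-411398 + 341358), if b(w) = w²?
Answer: 8345826320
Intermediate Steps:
(b(-244) - 178694)*(-411398 + 341358) = ((-244)² - 178694)*(-411398 + 341358) = (59536 - 178694)*(-70040) = -119158*(-70040) = 8345826320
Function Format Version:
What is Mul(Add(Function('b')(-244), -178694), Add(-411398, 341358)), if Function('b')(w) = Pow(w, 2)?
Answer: 8345826320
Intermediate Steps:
Mul(Add(Function('b')(-244), -178694), Add(-411398, 341358)) = Mul(Add(Pow(-244, 2), -178694), Add(-411398, 341358)) = Mul(Add(59536, -178694), -70040) = Mul(-119158, -70040) = 8345826320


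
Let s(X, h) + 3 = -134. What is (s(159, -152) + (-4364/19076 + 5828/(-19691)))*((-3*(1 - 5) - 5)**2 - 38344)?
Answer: 494558883276120/93906379 ≈ 5.2665e+6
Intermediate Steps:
s(X, h) = -137 (s(X, h) = -3 - 134 = -137)
(s(159, -152) + (-4364/19076 + 5828/(-19691)))*((-3*(1 - 5) - 5)**2 - 38344) = (-137 + (-4364/19076 + 5828/(-19691)))*((-3*(1 - 5) - 5)**2 - 38344) = (-137 + (-4364*1/19076 + 5828*(-1/19691)))*((-3*(-4) - 5)**2 - 38344) = (-137 + (-1091/4769 - 5828/19691))*((12 - 5)**2 - 38344) = (-137 - 49276613/93906379)*(7**2 - 38344) = -12914450536*(49 - 38344)/93906379 = -12914450536/93906379*(-38295) = 494558883276120/93906379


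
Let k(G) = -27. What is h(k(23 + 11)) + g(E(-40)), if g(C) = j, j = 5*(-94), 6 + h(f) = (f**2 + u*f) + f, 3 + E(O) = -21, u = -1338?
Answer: 36352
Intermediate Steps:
E(O) = -24 (E(O) = -3 - 21 = -24)
h(f) = -6 + f**2 - 1337*f (h(f) = -6 + ((f**2 - 1338*f) + f) = -6 + (f**2 - 1337*f) = -6 + f**2 - 1337*f)
j = -470
g(C) = -470
h(k(23 + 11)) + g(E(-40)) = (-6 + (-27)**2 - 1337*(-27)) - 470 = (-6 + 729 + 36099) - 470 = 36822 - 470 = 36352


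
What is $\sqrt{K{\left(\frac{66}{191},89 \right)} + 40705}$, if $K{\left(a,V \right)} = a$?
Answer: $\frac{\sqrt{1484971711}}{191} \approx 201.76$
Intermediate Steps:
$\sqrt{K{\left(\frac{66}{191},89 \right)} + 40705} = \sqrt{\frac{66}{191} + 40705} = \sqrt{\frac{7774721}{191}} = \frac{\sqrt{1484971711}}{191}$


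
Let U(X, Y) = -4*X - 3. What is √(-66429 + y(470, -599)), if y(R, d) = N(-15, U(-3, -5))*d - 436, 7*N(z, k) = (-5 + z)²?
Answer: I*√4953585/7 ≈ 317.95*I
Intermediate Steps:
U(X, Y) = -3 - 4*X
N(z, k) = (-5 + z)²/7
y(R, d) = -436 + 400*d/7 (y(R, d) = ((-5 - 15)²/7)*d - 436 = ((⅐)*(-20)²)*d - 436 = ((⅐)*400)*d - 436 = 400*d/7 - 436 = -436 + 400*d/7)
√(-66429 + y(470, -599)) = √(-66429 + (-436 + (400/7)*(-599))) = √(-66429 + (-436 - 239600/7)) = √(-66429 - 242652/7) = √(-707655/7) = I*√4953585/7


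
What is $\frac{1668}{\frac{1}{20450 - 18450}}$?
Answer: $3336000$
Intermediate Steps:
$\frac{1668}{\frac{1}{20450 - 18450}} = \frac{1668}{\frac{1}{2000}} = 1668 \frac{1}{\frac{1}{2000}} = 1668 \cdot 2000 = 3336000$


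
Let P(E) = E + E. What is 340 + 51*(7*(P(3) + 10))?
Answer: 6052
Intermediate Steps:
P(E) = 2*E
340 + 51*(7*(P(3) + 10)) = 340 + 51*(7*(2*3 + 10)) = 340 + 51*(7*(6 + 10)) = 340 + 51*(7*16) = 340 + 51*112 = 340 + 5712 = 6052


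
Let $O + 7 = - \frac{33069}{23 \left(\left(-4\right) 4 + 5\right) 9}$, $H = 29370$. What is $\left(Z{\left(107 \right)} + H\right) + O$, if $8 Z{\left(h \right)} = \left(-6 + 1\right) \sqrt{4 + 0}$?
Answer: $\frac{89186365}{3036} \approx 29376.0$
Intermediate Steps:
$Z{\left(h \right)} = - \frac{5}{4}$ ($Z{\left(h \right)} = \frac{\left(-6 + 1\right) \sqrt{4 + 0}}{8} = \frac{\left(-5\right) \sqrt{4}}{8} = \frac{\left(-5\right) 2}{8} = \frac{1}{8} \left(-10\right) = - \frac{5}{4}$)
$O = \frac{5710}{759}$ ($O = -7 - \frac{33069}{23 \left(\left(-4\right) 4 + 5\right) 9} = -7 - \frac{33069}{23 \left(-16 + 5\right) 9} = -7 - \frac{33069}{23 \left(-11\right) 9} = -7 - \frac{33069}{\left(-253\right) 9} = -7 - \frac{33069}{-2277} = -7 - - \frac{11023}{759} = -7 + \frac{11023}{759} = \frac{5710}{759} \approx 7.5231$)
$\left(Z{\left(107 \right)} + H\right) + O = \left(- \frac{5}{4} + 29370\right) + \frac{5710}{759} = \frac{117475}{4} + \frac{5710}{759} = \frac{89186365}{3036}$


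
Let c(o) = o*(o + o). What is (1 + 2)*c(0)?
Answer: 0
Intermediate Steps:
c(o) = 2*o² (c(o) = o*(2*o) = 2*o²)
(1 + 2)*c(0) = (1 + 2)*(2*0²) = 3*(2*0) = 3*0 = 0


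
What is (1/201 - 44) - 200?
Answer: -49043/201 ≈ -244.00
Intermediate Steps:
(1/201 - 44) - 200 = -8843/201 - 200 = -49043/201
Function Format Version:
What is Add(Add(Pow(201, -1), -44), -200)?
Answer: Rational(-49043, 201) ≈ -244.00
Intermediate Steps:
Add(Add(Pow(201, -1), -44), -200) = Add(Add(Rational(1, 201), -44), -200) = Add(Rational(-8843, 201), -200) = Rational(-49043, 201)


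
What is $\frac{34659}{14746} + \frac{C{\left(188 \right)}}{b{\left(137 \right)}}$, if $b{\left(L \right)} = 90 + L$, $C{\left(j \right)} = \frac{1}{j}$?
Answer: $\frac{739561115}{314650148} \approx 2.3504$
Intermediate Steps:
$\frac{34659}{14746} + \frac{C{\left(188 \right)}}{b{\left(137 \right)}} = \frac{34659}{14746} + \frac{1}{188 \left(90 + 137\right)} = 34659 \cdot \frac{1}{14746} + \frac{1}{188 \cdot 227} = \frac{34659}{14746} + \frac{1}{188} \cdot \frac{1}{227} = \frac{34659}{14746} + \frac{1}{42676} = \frac{739561115}{314650148}$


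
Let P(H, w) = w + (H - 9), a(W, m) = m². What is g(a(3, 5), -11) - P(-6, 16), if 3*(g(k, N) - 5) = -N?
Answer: 23/3 ≈ 7.6667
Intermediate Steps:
P(H, w) = -9 + H + w (P(H, w) = w + (-9 + H) = -9 + H + w)
g(k, N) = 5 - N/3 (g(k, N) = 5 + (-N)/3 = 5 - N/3)
g(a(3, 5), -11) - P(-6, 16) = (5 - ⅓*(-11)) - (-9 - 6 + 16) = (5 + 11/3) - 1*1 = 26/3 - 1 = 23/3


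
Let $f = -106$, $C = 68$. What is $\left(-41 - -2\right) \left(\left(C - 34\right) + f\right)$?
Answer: $2808$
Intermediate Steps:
$\left(-41 - -2\right) \left(\left(C - 34\right) + f\right) = \left(-41 - -2\right) \left(\left(68 - 34\right) - 106\right) = \left(-41 + 2\right) \left(\left(68 - 34\right) - 106\right) = - 39 \left(34 - 106\right) = \left(-39\right) \left(-72\right) = 2808$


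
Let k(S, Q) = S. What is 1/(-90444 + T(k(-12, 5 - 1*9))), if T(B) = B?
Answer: -1/90456 ≈ -1.1055e-5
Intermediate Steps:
1/(-90444 + T(k(-12, 5 - 1*9))) = 1/(-90444 - 12) = 1/(-90456) = -1/90456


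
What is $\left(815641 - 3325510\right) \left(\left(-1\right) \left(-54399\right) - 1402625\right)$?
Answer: $3383870642394$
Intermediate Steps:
$\left(815641 - 3325510\right) \left(\left(-1\right) \left(-54399\right) - 1402625\right) = - 2509869 \left(54399 - 1402625\right) = \left(-2509869\right) \left(-1348226\right) = 3383870642394$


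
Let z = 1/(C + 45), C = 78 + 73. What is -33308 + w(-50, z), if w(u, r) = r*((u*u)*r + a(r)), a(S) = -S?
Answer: -26113421/784 ≈ -33308.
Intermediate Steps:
C = 151
z = 1/196 (z = 1/(151 + 45) = 1/196 ≈ 0.0051020)
w(u, r) = r*(-r + r*u²) (w(u, r) = r*((u*u)*r - r) = r*(u²*r - r) = r*(r*u² - r) = r*(-r + r*u²))
-33308 + w(-50, z) = -33308 + (1/196)²*(-1 + (-50)²) = -33308 + (-1 + 2500)/38416 = -33308 + (1/38416)*2499 = -33308 + 51/784 = -26113421/784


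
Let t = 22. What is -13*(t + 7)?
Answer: -377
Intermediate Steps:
-13*(t + 7) = -13*(22 + 7) = -13*29 = -377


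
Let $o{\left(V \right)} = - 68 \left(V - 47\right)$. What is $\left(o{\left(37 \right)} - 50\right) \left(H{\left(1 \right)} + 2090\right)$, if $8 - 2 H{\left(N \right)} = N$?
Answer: $1318905$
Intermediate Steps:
$H{\left(N \right)} = 4 - \frac{N}{2}$
$o{\left(V \right)} = 3196 - 68 V$ ($o{\left(V \right)} = - 68 \left(-47 + V\right) = 3196 - 68 V$)
$\left(o{\left(37 \right)} - 50\right) \left(H{\left(1 \right)} + 2090\right) = \left(\left(3196 - 2516\right) - 50\right) \left(\left(4 - \frac{1}{2}\right) + 2090\right) = \left(680 - 50\right) \left(\frac{7}{2} + 2090\right) = 630 \cdot \frac{4187}{2} = 1318905$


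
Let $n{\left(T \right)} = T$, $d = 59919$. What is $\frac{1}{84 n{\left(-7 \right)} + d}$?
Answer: $\frac{1}{59331} \approx 1.6855 \cdot 10^{-5}$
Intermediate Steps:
$\frac{1}{84 n{\left(-7 \right)} + d} = \frac{1}{84 \left(-7\right) + 59919} = \frac{1}{-588 + 59919} = \frac{1}{59331}$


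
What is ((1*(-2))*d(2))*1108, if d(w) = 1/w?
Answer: -1108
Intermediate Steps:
((1*(-2))*d(2))*1108 = ((1*(-2))/2)*1108 = -2*½*1108 = -1*1108 = -1108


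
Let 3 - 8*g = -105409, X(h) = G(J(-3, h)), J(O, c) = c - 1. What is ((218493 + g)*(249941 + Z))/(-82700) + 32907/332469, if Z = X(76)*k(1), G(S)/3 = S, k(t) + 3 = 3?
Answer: -12834123116515577/18330124200 ≈ -7.0017e+5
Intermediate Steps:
J(O, c) = -1 + c
k(t) = 0 (k(t) = -3 + 3 = 0)
G(S) = 3*S
X(h) = -3 + 3*h (X(h) = 3*(-1 + h) = -3 + 3*h)
Z = 0 (Z = (-3 + 3*76)*0 = (-3 + 228)*0 = 225*0 = 0)
g = 26353/2 (g = 3/8 - ⅛*(-105409) = 3/8 + 105409/8 = 26353/2 ≈ 13177.)
((218493 + g)*(249941 + Z))/(-82700) + 32907/332469 = ((218493 + 26353/2)*(249941 + 0))/(-82700) + 32907/332469 = ((463339/2)*249941)*(-1/82700) + 32907*(1/332469) = (115807412999/2)*(-1/82700) + 10969/110823 = -115807412999/165400 + 10969/110823 = -12834123116515577/18330124200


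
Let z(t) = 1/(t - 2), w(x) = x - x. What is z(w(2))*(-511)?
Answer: 511/2 ≈ 255.50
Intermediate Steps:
w(x) = 0
z(t) = 1/(-2 + t)
z(w(2))*(-511) = -511/(-2 + 0) = -511/(-2) = -½*(-511) = 511/2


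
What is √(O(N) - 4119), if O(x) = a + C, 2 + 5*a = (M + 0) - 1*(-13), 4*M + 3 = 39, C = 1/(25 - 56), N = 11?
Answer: 3*I*√439394/31 ≈ 64.149*I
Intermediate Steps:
C = -1/31 (C = 1/(-31) = -1/31 ≈ -0.032258)
M = 9 (M = -¾ + (¼)*39 = -¾ + 39/4 = 9)
a = 4 (a = -⅖ + ((9 + 0) - 1*(-13))/5 = -⅖ + (9 + 13)/5 = -⅖ + (⅕)*22 = -⅖ + 22/5 = 4)
O(x) = 123/31 (O(x) = 4 - 1/31 = 123/31)
√(O(N) - 4119) = √(123/31 - 4119) = √(-127566/31) = 3*I*√439394/31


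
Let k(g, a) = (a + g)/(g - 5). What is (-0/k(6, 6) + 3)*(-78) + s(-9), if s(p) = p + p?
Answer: -252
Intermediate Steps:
k(g, a) = (a + g)/(-5 + g)
s(p) = 2*p
(-0/k(6, 6) + 3)*(-78) + s(-9) = (-0/((6 + 6)/(-5 + 6)) + 3)*(-78) + 2*(-9) = (-0/(12/1) + 3)*(-78) - 18 = (-0/(1*12) + 3)*(-78) - 18 = (-0/12 + 3)*(-78) - 18 = (-3*0 + 3)*(-78) - 18 = (0 + 3)*(-78) - 18 = 3*(-78) - 18 = -234 - 18 = -252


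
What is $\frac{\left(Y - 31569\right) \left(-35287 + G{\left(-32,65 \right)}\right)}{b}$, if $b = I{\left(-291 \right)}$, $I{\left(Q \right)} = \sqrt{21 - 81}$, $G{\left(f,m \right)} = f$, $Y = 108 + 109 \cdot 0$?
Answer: $- \frac{370390353 i \sqrt{15}}{10} \approx - 1.4345 \cdot 10^{8} i$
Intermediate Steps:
$Y = 108$ ($Y = 108 + 0 = 108$)
$I{\left(Q \right)} = 2 i \sqrt{15}$ ($I{\left(Q \right)} = \sqrt{-60} = 2 i \sqrt{15}$)
$b = 2 i \sqrt{15} \approx 7.746 i$
$\frac{\left(Y - 31569\right) \left(-35287 + G{\left(-32,65 \right)}\right)}{b} = \frac{\left(108 - 31569\right) \left(-35287 - 32\right)}{2 i \sqrt{15}} = \left(-31461\right) \left(-35319\right) \left(- \frac{i \sqrt{15}}{30}\right) = 1111171059 \left(- \frac{i \sqrt{15}}{30}\right) = - \frac{370390353 i \sqrt{15}}{10}$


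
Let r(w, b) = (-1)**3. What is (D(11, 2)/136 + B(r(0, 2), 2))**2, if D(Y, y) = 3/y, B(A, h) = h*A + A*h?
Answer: 1177225/73984 ≈ 15.912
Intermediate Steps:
r(w, b) = -1
B(A, h) = 2*A*h (B(A, h) = A*h + A*h = 2*A*h)
(D(11, 2)/136 + B(r(0, 2), 2))**2 = ((3/2)/136 + 2*(-1)*2)**2 = ((3*(1/2))*(1/136) - 4)**2 = ((3/2)*(1/136) - 4)**2 = (3/272 - 4)**2 = (-1085/272)**2 = 1177225/73984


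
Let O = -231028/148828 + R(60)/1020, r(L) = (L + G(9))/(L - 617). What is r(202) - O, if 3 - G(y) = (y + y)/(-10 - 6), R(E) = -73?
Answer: 7101218173/6299889240 ≈ 1.1272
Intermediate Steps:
G(y) = 3 + y/8 (G(y) = 3 - (y + y)/(-10 - 6) = 3 - 2*y/(-16) = 3 - 2*y*(-1)/16 = 3 - (-1)*y/8 = 3 + y/8)
r(L) = (33/8 + L)/(-617 + L) (r(L) = (L + (3 + (⅛)*9))/(L - 617) = (L + (3 + 9/8))/(-617 + L) = (L + 33/8)/(-617 + L) = (33/8 + L)/(-617 + L))
O = -61628251/37951140 (O = -231028/148828 - 73/1020 = -231028*1/148828 - 73*1/1020 = -57757/37207 - 73/1020 = -61628251/37951140 ≈ -1.6239)
r(202) - O = (33/8 + 202)/(-617 + 202) - 1*(-61628251/37951140) = (1649/8)/(-415) + 61628251/37951140 = -1/415*1649/8 + 61628251/37951140 = -1649/3320 + 61628251/37951140 = 7101218173/6299889240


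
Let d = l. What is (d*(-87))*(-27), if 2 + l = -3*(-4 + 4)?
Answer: -4698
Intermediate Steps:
l = -2 (l = -2 - 3*(-4 + 4) = -2 - 3*0 = -2 + 0 = -2)
d = -2
(d*(-87))*(-27) = -2*(-87)*(-27) = 174*(-27) = -4698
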